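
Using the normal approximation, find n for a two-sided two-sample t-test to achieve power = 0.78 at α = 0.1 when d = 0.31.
n = 122 per group

Sample size formula (two-sample t-test, normal approximation):
n = 2 · ((z_{α/2} + z_β) / d)²

z_{α/2} = 1.645 (for α = 0.1, two-sided)
z_β = 0.772 (for power = 0.78)
d = 0.31

n = 2 · ((1.645 + 0.772) / 0.31)²
n = 2 · (7.797)²
n ≈ 121.59
Round up to the next whole number: n = 122 per group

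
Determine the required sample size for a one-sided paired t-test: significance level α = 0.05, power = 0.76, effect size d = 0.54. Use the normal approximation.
n = 19 pairs

Sample size formula (paired t-test, normal approximation):
n = ((z_α + z_β) / d)²

z_α = 1.645 (for α = 0.05, one-sided)
z_β = 0.706 (for power = 0.76)
d = 0.54

n = ((1.645 + 0.706) / 0.54)²
n = (4.354)²
n ≈ 18.96
Round up to the next whole number: n = 19 pairs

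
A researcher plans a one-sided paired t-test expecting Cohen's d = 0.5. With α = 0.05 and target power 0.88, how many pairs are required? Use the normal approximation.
n = 32 pairs

Sample size formula (paired t-test, normal approximation):
n = ((z_α + z_β) / d)²

z_α = 1.645 (for α = 0.05, one-sided)
z_β = 1.175 (for power = 0.88)
d = 0.5

n = ((1.645 + 1.175) / 0.5)²
n = (5.640)²
n ≈ 31.81
Round up to the next whole number: n = 32 pairs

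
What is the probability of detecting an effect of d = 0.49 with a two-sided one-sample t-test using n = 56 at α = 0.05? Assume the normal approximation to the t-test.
Power ≈ 0.96

Power calculation (one-sample t-test, normal approximation):
z_β = d · √n - z_{α/2}
z_β = 0.49 · √56 - 1.960
z_β = 0.49 · 7.483 - 1.960
z_β = 1.707

Power = Φ(z_β) = Φ(1.707) ≈ 0.956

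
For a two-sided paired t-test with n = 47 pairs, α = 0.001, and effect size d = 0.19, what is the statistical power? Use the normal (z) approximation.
Power ≈ 0.02

Power calculation (paired t-test, normal approximation):
z_β = d · √n - z_{α/2}
z_β = 0.19 · √47 - 3.291
z_β = 0.19 · 6.856 - 3.291
z_β = -1.988

Power = Φ(z_β) = Φ(-1.988) ≈ 0.023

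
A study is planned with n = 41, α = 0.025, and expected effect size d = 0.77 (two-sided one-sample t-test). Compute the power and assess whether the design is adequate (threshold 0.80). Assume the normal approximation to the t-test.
Power ≈ 1.00; the study is adequately powered (power ≥ 0.80)

Power calculation (one-sample t-test, normal approximation):
z_β = d · √n - z_{α/2}
z_β = 0.77 · √41 - 2.241
z_β = 0.77 · 6.403 - 2.241
z_β = 2.689

Power = Φ(z_β) = Φ(2.689) ≈ 0.996

Effect size d = 0.77 is medium by Cohen's convention (0.2/0.5/0.8).

Threshold: power ≥ 0.80 is conventionally adequate.
Power ≈ 1.00 → the study is adequately powered (power ≥ 0.80).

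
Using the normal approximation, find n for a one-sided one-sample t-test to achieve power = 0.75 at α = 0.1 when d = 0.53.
n = 14

Sample size formula (one-sample t-test, normal approximation):
n = ((z_α + z_β) / d)²

z_α = 1.282 (for α = 0.1, one-sided)
z_β = 0.674 (for power = 0.75)
d = 0.53

n = ((1.282 + 0.674) / 0.53)²
n = (3.691)²
n ≈ 13.62
Round up to the next whole number: n = 14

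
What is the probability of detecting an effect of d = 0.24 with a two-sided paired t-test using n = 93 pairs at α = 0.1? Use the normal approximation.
Power ≈ 0.75

Power calculation (paired t-test, normal approximation):
z_β = d · √n - z_{α/2}
z_β = 0.24 · √93 - 1.645
z_β = 0.24 · 9.644 - 1.645
z_β = 0.670

Power = Φ(z_β) = Φ(0.670) ≈ 0.748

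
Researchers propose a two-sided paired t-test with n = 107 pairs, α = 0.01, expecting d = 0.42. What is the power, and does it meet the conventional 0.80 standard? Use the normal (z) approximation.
Power ≈ 0.96; the study is adequately powered (power ≥ 0.80)

Power calculation (paired t-test, normal approximation):
z_β = d · √n - z_{α/2}
z_β = 0.42 · √107 - 2.576
z_β = 0.42 · 10.344 - 2.576
z_β = 1.769

Power = Φ(z_β) = Φ(1.769) ≈ 0.962

Effect size d = 0.42 is small by Cohen's convention (0.2/0.5/0.8).

Threshold: power ≥ 0.80 is conventionally adequate.
Power ≈ 0.96 → the study is adequately powered (power ≥ 0.80).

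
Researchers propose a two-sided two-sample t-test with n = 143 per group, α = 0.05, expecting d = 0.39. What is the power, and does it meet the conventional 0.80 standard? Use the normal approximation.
Power ≈ 0.91; the study is adequately powered (power ≥ 0.80)

Power calculation (two-sample t-test, normal approximation):
z_β = d · √(n/2) - z_{α/2}
z_β = 0.39 · √(143/2) - 1.960
z_β = 0.39 · 8.456 - 1.960
z_β = 1.338

Power = Φ(z_β) = Φ(1.338) ≈ 0.910

Effect size d = 0.39 is small by Cohen's convention (0.2/0.5/0.8).

Threshold: power ≥ 0.80 is conventionally adequate.
Power ≈ 0.91 → the study is adequately powered (power ≥ 0.80).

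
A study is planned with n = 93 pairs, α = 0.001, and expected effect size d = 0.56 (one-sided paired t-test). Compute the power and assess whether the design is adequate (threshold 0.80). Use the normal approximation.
Power ≈ 0.99; the study is adequately powered (power ≥ 0.80)

Power calculation (paired t-test, normal approximation):
z_β = d · √n - z_α
z_β = 0.56 · √93 - 3.090
z_β = 0.56 · 9.644 - 3.090
z_β = 2.310

Power = Φ(z_β) = Φ(2.310) ≈ 0.990

Effect size d = 0.56 is medium by Cohen's convention (0.2/0.5/0.8).

Threshold: power ≥ 0.80 is conventionally adequate.
Power ≈ 0.99 → the study is adequately powered (power ≥ 0.80).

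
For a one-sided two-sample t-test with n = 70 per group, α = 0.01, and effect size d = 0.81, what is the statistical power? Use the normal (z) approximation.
Power ≈ 0.99

Power calculation (two-sample t-test, normal approximation):
z_β = d · √(n/2) - z_α
z_β = 0.81 · √(70/2) - 2.326
z_β = 0.81 · 5.916 - 2.326
z_β = 2.466

Power = Φ(z_β) = Φ(2.466) ≈ 0.993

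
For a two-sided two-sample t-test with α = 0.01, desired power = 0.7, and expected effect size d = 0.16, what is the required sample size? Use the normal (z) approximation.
n = 751 per group

Sample size formula (two-sample t-test, normal approximation):
n = 2 · ((z_{α/2} + z_β) / d)²

z_{α/2} = 2.576 (for α = 0.01, two-sided)
z_β = 0.524 (for power = 0.7)
d = 0.16

n = 2 · ((2.576 + 0.524) / 0.16)²
n = 2 · (19.375)²
n ≈ 750.78
Round up to the next whole number: n = 751 per group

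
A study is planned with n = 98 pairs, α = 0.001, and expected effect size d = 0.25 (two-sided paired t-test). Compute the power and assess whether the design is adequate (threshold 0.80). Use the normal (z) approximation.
Power ≈ 0.21; the study is underpowered (power < 0.80)

Power calculation (paired t-test, normal approximation):
z_β = d · √n - z_{α/2}
z_β = 0.25 · √98 - 3.291
z_β = 0.25 · 9.899 - 3.291
z_β = -0.816

Power = Φ(z_β) = Φ(-0.816) ≈ 0.207

Effect size d = 0.25 is small by Cohen's convention (0.2/0.5/0.8).

Threshold: power ≥ 0.80 is conventionally adequate.
Power ≈ 0.21 → the study is underpowered (power < 0.80).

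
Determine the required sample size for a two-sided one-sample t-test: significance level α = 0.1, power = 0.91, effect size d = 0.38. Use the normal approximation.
n = 62

Sample size formula (one-sample t-test, normal approximation):
n = ((z_{α/2} + z_β) / d)²

z_{α/2} = 1.645 (for α = 0.1, two-sided)
z_β = 1.341 (for power = 0.91)
d = 0.38

n = ((1.645 + 1.341) / 0.38)²
n = (7.858)²
n ≈ 61.75
Round up to the next whole number: n = 62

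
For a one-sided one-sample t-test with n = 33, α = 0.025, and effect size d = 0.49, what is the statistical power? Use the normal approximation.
Power ≈ 0.80

Power calculation (one-sample t-test, normal approximation):
z_β = d · √n - z_α
z_β = 0.49 · √33 - 1.960
z_β = 0.49 · 5.745 - 1.960
z_β = 0.855

Power = Φ(z_β) = Φ(0.855) ≈ 0.804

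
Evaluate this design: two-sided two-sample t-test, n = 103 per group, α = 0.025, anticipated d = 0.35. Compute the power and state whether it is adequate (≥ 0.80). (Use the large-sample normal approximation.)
Power ≈ 0.61; the study is underpowered (power < 0.80)

Power calculation (two-sample t-test, normal approximation):
z_β = d · √(n/2) - z_{α/2}
z_β = 0.35 · √(103/2) - 2.241
z_β = 0.35 · 7.176 - 2.241
z_β = 0.270

Power = Φ(z_β) = Φ(0.270) ≈ 0.607

Effect size d = 0.35 is small by Cohen's convention (0.2/0.5/0.8).

Threshold: power ≥ 0.80 is conventionally adequate.
Power ≈ 0.61 → the study is underpowered (power < 0.80).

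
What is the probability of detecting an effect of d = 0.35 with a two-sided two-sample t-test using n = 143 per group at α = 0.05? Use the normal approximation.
Power ≈ 0.84

Power calculation (two-sample t-test, normal approximation):
z_β = d · √(n/2) - z_{α/2}
z_β = 0.35 · √(143/2) - 1.960
z_β = 0.35 · 8.456 - 1.960
z_β = 1.000

Power = Φ(z_β) = Φ(1.000) ≈ 0.841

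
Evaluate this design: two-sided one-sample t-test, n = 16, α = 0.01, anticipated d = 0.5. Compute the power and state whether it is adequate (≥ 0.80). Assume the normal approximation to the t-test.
Power ≈ 0.28; the study is underpowered (power < 0.80)

Power calculation (one-sample t-test, normal approximation):
z_β = d · √n - z_{α/2}
z_β = 0.5 · √16 - 2.576
z_β = 0.5 · 4.000 - 2.576
z_β = -0.576

Power = Φ(z_β) = Φ(-0.576) ≈ 0.282

Effect size d = 0.5 is medium by Cohen's convention (0.2/0.5/0.8).

Threshold: power ≥ 0.80 is conventionally adequate.
Power ≈ 0.28 → the study is underpowered (power < 0.80).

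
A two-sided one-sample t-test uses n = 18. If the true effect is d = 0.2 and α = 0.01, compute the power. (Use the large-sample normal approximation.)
Power ≈ 0.04

Power calculation (one-sample t-test, normal approximation):
z_β = d · √n - z_{α/2}
z_β = 0.2 · √18 - 2.576
z_β = 0.2 · 4.243 - 2.576
z_β = -1.727

Power = Φ(z_β) = Φ(-1.727) ≈ 0.042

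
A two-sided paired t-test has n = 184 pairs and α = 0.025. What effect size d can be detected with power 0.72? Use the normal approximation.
d ≈ 0.21

Minimum detectable effect (paired t-test, normal approximation):
d = (z_{α/2} + z_β) / √n
d = (2.241 + 0.583) / √184
d = 2.824 / 13.565
d ≈ 0.21

By Cohen's convention (0.2 small / 0.5 medium / 0.8 large): small effect.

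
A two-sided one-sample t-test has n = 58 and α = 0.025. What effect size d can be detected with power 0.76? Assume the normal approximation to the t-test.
d ≈ 0.39

Minimum detectable effect (one-sample t-test, normal approximation):
d = (z_{α/2} + z_β) / √n
d = (2.241 + 0.706) / √58
d = 2.948 / 7.616
d ≈ 0.39

By Cohen's convention (0.2 small / 0.5 medium / 0.8 large): small effect.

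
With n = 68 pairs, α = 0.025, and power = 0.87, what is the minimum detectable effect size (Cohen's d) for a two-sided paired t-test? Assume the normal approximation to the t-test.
d ≈ 0.41

Minimum detectable effect (paired t-test, normal approximation):
d = (z_{α/2} + z_β) / √n
d = (2.241 + 1.126) / √68
d = 3.368 / 8.246
d ≈ 0.41

By Cohen's convention (0.2 small / 0.5 medium / 0.8 large): small effect.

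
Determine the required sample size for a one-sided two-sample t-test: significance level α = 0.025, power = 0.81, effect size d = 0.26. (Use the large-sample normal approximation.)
n = 239 per group

Sample size formula (two-sample t-test, normal approximation):
n = 2 · ((z_α + z_β) / d)²

z_α = 1.960 (for α = 0.025, one-sided)
z_β = 0.878 (for power = 0.81)
d = 0.26

n = 2 · ((1.960 + 0.878) / 0.26)²
n = 2 · (10.915)²
n ≈ 238.27
Round up to the next whole number: n = 239 per group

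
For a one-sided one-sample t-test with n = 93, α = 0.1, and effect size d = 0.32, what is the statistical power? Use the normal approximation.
Power ≈ 0.96

Power calculation (one-sample t-test, normal approximation):
z_β = d · √n - z_α
z_β = 0.32 · √93 - 1.282
z_β = 0.32 · 9.644 - 1.282
z_β = 1.804

Power = Φ(z_β) = Φ(1.804) ≈ 0.964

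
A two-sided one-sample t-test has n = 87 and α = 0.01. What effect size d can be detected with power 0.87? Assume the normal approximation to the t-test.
d ≈ 0.40

Minimum detectable effect (one-sample t-test, normal approximation):
d = (z_{α/2} + z_β) / √n
d = (2.576 + 1.126) / √87
d = 3.702 / 9.327
d ≈ 0.40

By Cohen's convention (0.2 small / 0.5 medium / 0.8 large): small effect.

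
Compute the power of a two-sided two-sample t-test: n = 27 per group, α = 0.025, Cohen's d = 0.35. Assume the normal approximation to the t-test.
Power ≈ 0.17

Power calculation (two-sample t-test, normal approximation):
z_β = d · √(n/2) - z_{α/2}
z_β = 0.35 · √(27/2) - 2.241
z_β = 0.35 · 3.674 - 2.241
z_β = -0.955

Power = Φ(z_β) = Φ(-0.955) ≈ 0.170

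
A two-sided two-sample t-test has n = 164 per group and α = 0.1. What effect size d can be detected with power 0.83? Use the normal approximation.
d ≈ 0.29

Minimum detectable effect (two-sample t-test, normal approximation):
d = (z_{α/2} + z_β) / √(n/2)
d = (1.645 + 0.954) / √(164/2)
d = 2.599 / 9.055
d ≈ 0.29

By Cohen's convention (0.2 small / 0.5 medium / 0.8 large): small effect.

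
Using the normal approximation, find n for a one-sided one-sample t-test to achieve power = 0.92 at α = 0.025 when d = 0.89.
n = 15

Sample size formula (one-sample t-test, normal approximation):
n = ((z_α + z_β) / d)²

z_α = 1.960 (for α = 0.025, one-sided)
z_β = 1.405 (for power = 0.92)
d = 0.89

n = ((1.960 + 1.405) / 0.89)²
n = (3.781)²
n ≈ 14.30
Round up to the next whole number: n = 15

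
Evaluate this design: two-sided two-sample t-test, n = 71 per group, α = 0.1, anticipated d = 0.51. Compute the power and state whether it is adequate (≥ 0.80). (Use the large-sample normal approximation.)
Power ≈ 0.92; the study is adequately powered (power ≥ 0.80)

Power calculation (two-sample t-test, normal approximation):
z_β = d · √(n/2) - z_{α/2}
z_β = 0.51 · √(71/2) - 1.645
z_β = 0.51 · 5.958 - 1.645
z_β = 1.394

Power = Φ(z_β) = Φ(1.394) ≈ 0.918

Effect size d = 0.51 is medium by Cohen's convention (0.2/0.5/0.8).

Threshold: power ≥ 0.80 is conventionally adequate.
Power ≈ 0.92 → the study is adequately powered (power ≥ 0.80).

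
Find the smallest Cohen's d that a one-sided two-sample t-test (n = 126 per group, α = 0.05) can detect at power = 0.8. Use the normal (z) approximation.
d ≈ 0.31

Minimum detectable effect (two-sample t-test, normal approximation):
d = (z_α + z_β) / √(n/2)
d = (1.645 + 0.842) / √(126/2)
d = 2.486 / 7.937
d ≈ 0.31

By Cohen's convention (0.2 small / 0.5 medium / 0.8 large): small effect.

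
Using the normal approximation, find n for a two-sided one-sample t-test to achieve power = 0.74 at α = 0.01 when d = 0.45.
n = 52

Sample size formula (one-sample t-test, normal approximation):
n = ((z_{α/2} + z_β) / d)²

z_{α/2} = 2.576 (for α = 0.01, two-sided)
z_β = 0.643 (for power = 0.74)
d = 0.45

n = ((2.576 + 0.643) / 0.45)²
n = (7.153)²
n ≈ 51.17
Round up to the next whole number: n = 52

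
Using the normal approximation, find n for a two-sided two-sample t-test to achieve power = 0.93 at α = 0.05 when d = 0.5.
n = 95 per group

Sample size formula (two-sample t-test, normal approximation):
n = 2 · ((z_{α/2} + z_β) / d)²

z_{α/2} = 1.960 (for α = 0.05, two-sided)
z_β = 1.476 (for power = 0.93)
d = 0.5

n = 2 · ((1.960 + 1.476) / 0.5)²
n = 2 · (6.872)²
n ≈ 94.45
Round up to the next whole number: n = 95 per group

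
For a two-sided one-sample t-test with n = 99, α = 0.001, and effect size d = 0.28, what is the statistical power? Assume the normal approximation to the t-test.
Power ≈ 0.31

Power calculation (one-sample t-test, normal approximation):
z_β = d · √n - z_{α/2}
z_β = 0.28 · √99 - 3.291
z_β = 0.28 · 9.950 - 3.291
z_β = -0.505

Power = Φ(z_β) = Φ(-0.505) ≈ 0.307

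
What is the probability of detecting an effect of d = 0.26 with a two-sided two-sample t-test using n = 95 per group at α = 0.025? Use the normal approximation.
Power ≈ 0.33

Power calculation (two-sample t-test, normal approximation):
z_β = d · √(n/2) - z_{α/2}
z_β = 0.26 · √(95/2) - 2.241
z_β = 0.26 · 6.892 - 2.241
z_β = -0.449

Power = Φ(z_β) = Φ(-0.449) ≈ 0.327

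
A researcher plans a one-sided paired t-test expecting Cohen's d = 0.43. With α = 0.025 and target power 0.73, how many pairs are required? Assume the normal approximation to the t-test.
n = 36 pairs

Sample size formula (paired t-test, normal approximation):
n = ((z_α + z_β) / d)²

z_α = 1.960 (for α = 0.025, one-sided)
z_β = 0.613 (for power = 0.73)
d = 0.43

n = ((1.960 + 0.613) / 0.43)²
n = (5.984)²
n ≈ 35.81
Round up to the next whole number: n = 36 pairs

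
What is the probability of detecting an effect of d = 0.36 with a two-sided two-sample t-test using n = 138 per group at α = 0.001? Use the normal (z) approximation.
Power ≈ 0.38

Power calculation (two-sample t-test, normal approximation):
z_β = d · √(n/2) - z_{α/2}
z_β = 0.36 · √(138/2) - 3.291
z_β = 0.36 · 8.307 - 3.291
z_β = -0.300

Power = Φ(z_β) = Φ(-0.300) ≈ 0.382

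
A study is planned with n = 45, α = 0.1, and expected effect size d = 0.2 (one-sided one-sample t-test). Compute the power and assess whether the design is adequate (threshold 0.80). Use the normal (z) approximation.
Power ≈ 0.52; the study is underpowered (power < 0.80)

Power calculation (one-sample t-test, normal approximation):
z_β = d · √n - z_α
z_β = 0.2 · √45 - 1.282
z_β = 0.2 · 6.708 - 1.282
z_β = 0.060

Power = Φ(z_β) = Φ(0.060) ≈ 0.524

Effect size d = 0.2 is small by Cohen's convention (0.2/0.5/0.8).

Threshold: power ≥ 0.80 is conventionally adequate.
Power ≈ 0.52 → the study is underpowered (power < 0.80).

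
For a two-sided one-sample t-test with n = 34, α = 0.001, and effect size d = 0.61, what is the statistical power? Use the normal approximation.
Power ≈ 0.61

Power calculation (one-sample t-test, normal approximation):
z_β = d · √n - z_{α/2}
z_β = 0.61 · √34 - 3.291
z_β = 0.61 · 5.831 - 3.291
z_β = 0.266

Power = Φ(z_β) = Φ(0.266) ≈ 0.605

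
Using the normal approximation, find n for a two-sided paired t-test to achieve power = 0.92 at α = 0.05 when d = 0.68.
n = 25 pairs

Sample size formula (paired t-test, normal approximation):
n = ((z_{α/2} + z_β) / d)²

z_{α/2} = 1.960 (for α = 0.05, two-sided)
z_β = 1.405 (for power = 0.92)
d = 0.68

n = ((1.960 + 1.405) / 0.68)²
n = (4.949)²
n ≈ 24.49
Round up to the next whole number: n = 25 pairs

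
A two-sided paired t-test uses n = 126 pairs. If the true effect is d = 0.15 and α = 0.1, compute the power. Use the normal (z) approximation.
Power ≈ 0.52

Power calculation (paired t-test, normal approximation):
z_β = d · √n - z_{α/2}
z_β = 0.15 · √126 - 1.645
z_β = 0.15 · 11.225 - 1.645
z_β = 0.039

Power = Φ(z_β) = Φ(0.039) ≈ 0.516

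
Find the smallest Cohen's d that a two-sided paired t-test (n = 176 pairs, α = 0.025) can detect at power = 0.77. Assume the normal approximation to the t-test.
d ≈ 0.22

Minimum detectable effect (paired t-test, normal approximation):
d = (z_{α/2} + z_β) / √n
d = (2.241 + 0.739) / √176
d = 2.980 / 13.266
d ≈ 0.22

By Cohen's convention (0.2 small / 0.5 medium / 0.8 large): small effect.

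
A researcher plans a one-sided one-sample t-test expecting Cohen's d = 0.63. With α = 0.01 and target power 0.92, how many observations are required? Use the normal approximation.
n = 36

Sample size formula (one-sample t-test, normal approximation):
n = ((z_α + z_β) / d)²

z_α = 2.326 (for α = 0.01, one-sided)
z_β = 1.405 (for power = 0.92)
d = 0.63

n = ((2.326 + 1.405) / 0.63)²
n = (5.922)²
n ≈ 35.07
Round up to the next whole number: n = 36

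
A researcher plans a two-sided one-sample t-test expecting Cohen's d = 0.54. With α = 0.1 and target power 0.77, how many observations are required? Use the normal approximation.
n = 20

Sample size formula (one-sample t-test, normal approximation):
n = ((z_{α/2} + z_β) / d)²

z_{α/2} = 1.645 (for α = 0.1, two-sided)
z_β = 0.739 (for power = 0.77)
d = 0.54

n = ((1.645 + 0.739) / 0.54)²
n = (4.415)²
n ≈ 19.49
Round up to the next whole number: n = 20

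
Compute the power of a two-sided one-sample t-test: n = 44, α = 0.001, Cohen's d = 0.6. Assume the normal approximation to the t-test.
Power ≈ 0.75

Power calculation (one-sample t-test, normal approximation):
z_β = d · √n - z_{α/2}
z_β = 0.6 · √44 - 3.291
z_β = 0.6 · 6.633 - 3.291
z_β = 0.689

Power = Φ(z_β) = Φ(0.689) ≈ 0.755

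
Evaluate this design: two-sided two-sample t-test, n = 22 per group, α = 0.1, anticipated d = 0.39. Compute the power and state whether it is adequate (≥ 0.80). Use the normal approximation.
Power ≈ 0.36; the study is underpowered (power < 0.80)

Power calculation (two-sample t-test, normal approximation):
z_β = d · √(n/2) - z_{α/2}
z_β = 0.39 · √(22/2) - 1.645
z_β = 0.39 · 3.317 - 1.645
z_β = -0.351

Power = Φ(z_β) = Φ(-0.351) ≈ 0.363

Effect size d = 0.39 is small by Cohen's convention (0.2/0.5/0.8).

Threshold: power ≥ 0.80 is conventionally adequate.
Power ≈ 0.36 → the study is underpowered (power < 0.80).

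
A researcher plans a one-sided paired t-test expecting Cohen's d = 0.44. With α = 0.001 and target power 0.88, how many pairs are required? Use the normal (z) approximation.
n = 94 pairs

Sample size formula (paired t-test, normal approximation):
n = ((z_α + z_β) / d)²

z_α = 3.090 (for α = 0.001, one-sided)
z_β = 1.175 (for power = 0.88)
d = 0.44

n = ((3.090 + 1.175) / 0.44)²
n = (9.693)²
n ≈ 93.95
Round up to the next whole number: n = 94 pairs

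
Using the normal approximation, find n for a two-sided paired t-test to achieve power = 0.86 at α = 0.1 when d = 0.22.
n = 154 pairs

Sample size formula (paired t-test, normal approximation):
n = ((z_{α/2} + z_β) / d)²

z_{α/2} = 1.645 (for α = 0.1, two-sided)
z_β = 1.080 (for power = 0.86)
d = 0.22

n = ((1.645 + 1.080) / 0.22)²
n = (12.386)²
n ≈ 153.41
Round up to the next whole number: n = 154 pairs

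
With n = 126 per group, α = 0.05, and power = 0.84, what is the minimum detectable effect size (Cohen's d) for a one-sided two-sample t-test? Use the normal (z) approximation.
d ≈ 0.33

Minimum detectable effect (two-sample t-test, normal approximation):
d = (z_α + z_β) / √(n/2)
d = (1.645 + 0.994) / √(126/2)
d = 2.639 / 7.937
d ≈ 0.33

By Cohen's convention (0.2 small / 0.5 medium / 0.8 large): small effect.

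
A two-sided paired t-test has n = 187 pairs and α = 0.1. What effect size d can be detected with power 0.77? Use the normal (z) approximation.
d ≈ 0.17

Minimum detectable effect (paired t-test, normal approximation):
d = (z_{α/2} + z_β) / √n
d = (1.645 + 0.739) / √187
d = 2.384 / 13.675
d ≈ 0.17

By Cohen's convention (0.2 small / 0.5 medium / 0.8 large): very small effect.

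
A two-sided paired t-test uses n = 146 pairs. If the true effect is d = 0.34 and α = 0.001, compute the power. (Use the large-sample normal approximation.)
Power ≈ 0.79

Power calculation (paired t-test, normal approximation):
z_β = d · √n - z_{α/2}
z_β = 0.34 · √146 - 3.291
z_β = 0.34 · 12.083 - 3.291
z_β = 0.818

Power = Φ(z_β) = Φ(0.818) ≈ 0.793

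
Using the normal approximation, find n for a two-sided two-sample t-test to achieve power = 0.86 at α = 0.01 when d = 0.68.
n = 58 per group

Sample size formula (two-sample t-test, normal approximation):
n = 2 · ((z_{α/2} + z_β) / d)²

z_{α/2} = 2.576 (for α = 0.01, two-sided)
z_β = 1.080 (for power = 0.86)
d = 0.68

n = 2 · ((2.576 + 1.080) / 0.68)²
n = 2 · (5.376)²
n ≈ 57.80
Round up to the next whole number: n = 58 per group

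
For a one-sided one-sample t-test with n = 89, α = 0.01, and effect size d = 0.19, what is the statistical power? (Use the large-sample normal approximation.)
Power ≈ 0.30

Power calculation (one-sample t-test, normal approximation):
z_β = d · √n - z_α
z_β = 0.19 · √89 - 2.326
z_β = 0.19 · 9.434 - 2.326
z_β = -0.534

Power = Φ(z_β) = Φ(-0.534) ≈ 0.297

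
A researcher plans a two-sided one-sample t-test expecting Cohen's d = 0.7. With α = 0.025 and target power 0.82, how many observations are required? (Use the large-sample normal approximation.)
n = 21

Sample size formula (one-sample t-test, normal approximation):
n = ((z_{α/2} + z_β) / d)²

z_{α/2} = 2.241 (for α = 0.025, two-sided)
z_β = 0.915 (for power = 0.82)
d = 0.7

n = ((2.241 + 0.915) / 0.7)²
n = (4.509)²
n ≈ 20.33
Round up to the next whole number: n = 21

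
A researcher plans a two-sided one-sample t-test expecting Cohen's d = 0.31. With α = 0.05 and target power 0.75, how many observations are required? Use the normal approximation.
n = 73

Sample size formula (one-sample t-test, normal approximation):
n = ((z_{α/2} + z_β) / d)²

z_{α/2} = 1.960 (for α = 0.05, two-sided)
z_β = 0.674 (for power = 0.75)
d = 0.31

n = ((1.960 + 0.674) / 0.31)²
n = (8.497)²
n ≈ 72.20
Round up to the next whole number: n = 73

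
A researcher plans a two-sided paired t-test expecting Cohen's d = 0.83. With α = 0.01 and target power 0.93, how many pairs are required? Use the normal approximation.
n = 24 pairs

Sample size formula (paired t-test, normal approximation):
n = ((z_{α/2} + z_β) / d)²

z_{α/2} = 2.576 (for α = 0.01, two-sided)
z_β = 1.476 (for power = 0.93)
d = 0.83

n = ((2.576 + 1.476) / 0.83)²
n = (4.882)²
n ≈ 23.83
Round up to the next whole number: n = 24 pairs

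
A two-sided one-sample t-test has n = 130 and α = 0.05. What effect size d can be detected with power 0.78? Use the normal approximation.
d ≈ 0.24

Minimum detectable effect (one-sample t-test, normal approximation):
d = (z_{α/2} + z_β) / √n
d = (1.960 + 0.772) / √130
d = 2.732 / 11.402
d ≈ 0.24

By Cohen's convention (0.2 small / 0.5 medium / 0.8 large): small effect.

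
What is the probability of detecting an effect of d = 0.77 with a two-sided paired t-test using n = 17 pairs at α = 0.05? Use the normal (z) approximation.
Power ≈ 0.89

Power calculation (paired t-test, normal approximation):
z_β = d · √n - z_{α/2}
z_β = 0.77 · √17 - 1.960
z_β = 0.77 · 4.123 - 1.960
z_β = 1.215

Power = Φ(z_β) = Φ(1.215) ≈ 0.888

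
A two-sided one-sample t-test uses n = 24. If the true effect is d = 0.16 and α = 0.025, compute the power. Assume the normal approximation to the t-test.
Power ≈ 0.07

Power calculation (one-sample t-test, normal approximation):
z_β = d · √n - z_{α/2}
z_β = 0.16 · √24 - 2.241
z_β = 0.16 · 4.899 - 2.241
z_β = -1.458

Power = Φ(z_β) = Φ(-1.458) ≈ 0.072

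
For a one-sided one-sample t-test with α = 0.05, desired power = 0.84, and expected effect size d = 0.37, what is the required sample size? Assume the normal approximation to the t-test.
n = 51

Sample size formula (one-sample t-test, normal approximation):
n = ((z_α + z_β) / d)²

z_α = 1.645 (for α = 0.05, one-sided)
z_β = 0.994 (for power = 0.84)
d = 0.37

n = ((1.645 + 0.994) / 0.37)²
n = (7.132)²
n ≈ 50.87
Round up to the next whole number: n = 51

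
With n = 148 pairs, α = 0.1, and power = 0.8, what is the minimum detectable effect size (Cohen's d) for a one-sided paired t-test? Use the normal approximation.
d ≈ 0.17

Minimum detectable effect (paired t-test, normal approximation):
d = (z_α + z_β) / √n
d = (1.282 + 0.842) / √148
d = 2.123 / 12.166
d ≈ 0.17

By Cohen's convention (0.2 small / 0.5 medium / 0.8 large): very small effect.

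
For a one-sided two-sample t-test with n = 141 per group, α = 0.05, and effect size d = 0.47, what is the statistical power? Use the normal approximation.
Power ≈ 0.99

Power calculation (two-sample t-test, normal approximation):
z_β = d · √(n/2) - z_α
z_β = 0.47 · √(141/2) - 1.645
z_β = 0.47 · 8.396 - 1.645
z_β = 2.301

Power = Φ(z_β) = Φ(2.301) ≈ 0.989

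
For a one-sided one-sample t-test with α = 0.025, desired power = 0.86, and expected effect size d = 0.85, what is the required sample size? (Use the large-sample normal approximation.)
n = 13

Sample size formula (one-sample t-test, normal approximation):
n = ((z_α + z_β) / d)²

z_α = 1.960 (for α = 0.025, one-sided)
z_β = 1.080 (for power = 0.86)
d = 0.85

n = ((1.960 + 1.080) / 0.85)²
n = (3.576)²
n ≈ 12.79
Round up to the next whole number: n = 13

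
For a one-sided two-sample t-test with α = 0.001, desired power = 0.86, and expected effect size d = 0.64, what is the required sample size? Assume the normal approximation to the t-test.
n = 85 per group

Sample size formula (two-sample t-test, normal approximation):
n = 2 · ((z_α + z_β) / d)²

z_α = 3.090 (for α = 0.001, one-sided)
z_β = 1.080 (for power = 0.86)
d = 0.64

n = 2 · ((3.090 + 1.080) / 0.64)²
n = 2 · (6.516)²
n ≈ 84.92
Round up to the next whole number: n = 85 per group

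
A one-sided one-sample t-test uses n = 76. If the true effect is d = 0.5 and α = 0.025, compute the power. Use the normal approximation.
Power ≈ 0.99

Power calculation (one-sample t-test, normal approximation):
z_β = d · √n - z_α
z_β = 0.5 · √76 - 1.960
z_β = 0.5 · 8.718 - 1.960
z_β = 2.399

Power = Φ(z_β) = Φ(2.399) ≈ 0.992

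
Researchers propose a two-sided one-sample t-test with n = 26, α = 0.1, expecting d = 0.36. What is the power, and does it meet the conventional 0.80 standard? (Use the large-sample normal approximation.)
Power ≈ 0.58; the study is underpowered (power < 0.80)

Power calculation (one-sample t-test, normal approximation):
z_β = d · √n - z_{α/2}
z_β = 0.36 · √26 - 1.645
z_β = 0.36 · 5.099 - 1.645
z_β = 0.191

Power = Φ(z_β) = Φ(0.191) ≈ 0.576

Effect size d = 0.36 is small by Cohen's convention (0.2/0.5/0.8).

Threshold: power ≥ 0.80 is conventionally adequate.
Power ≈ 0.58 → the study is underpowered (power < 0.80).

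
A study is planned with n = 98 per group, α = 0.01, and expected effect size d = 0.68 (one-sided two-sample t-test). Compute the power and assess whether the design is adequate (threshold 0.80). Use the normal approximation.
Power ≈ 0.99; the study is adequately powered (power ≥ 0.80)

Power calculation (two-sample t-test, normal approximation):
z_β = d · √(n/2) - z_α
z_β = 0.68 · √(98/2) - 2.326
z_β = 0.68 · 7.000 - 2.326
z_β = 2.434

Power = Φ(z_β) = Φ(2.434) ≈ 0.993

Effect size d = 0.68 is medium by Cohen's convention (0.2/0.5/0.8).

Threshold: power ≥ 0.80 is conventionally adequate.
Power ≈ 0.99 → the study is adequately powered (power ≥ 0.80).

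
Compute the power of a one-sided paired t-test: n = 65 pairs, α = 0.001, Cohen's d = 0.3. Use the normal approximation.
Power ≈ 0.25

Power calculation (paired t-test, normal approximation):
z_β = d · √n - z_α
z_β = 0.3 · √65 - 3.090
z_β = 0.3 · 8.062 - 3.090
z_β = -0.672

Power = Φ(z_β) = Φ(-0.672) ≈ 0.251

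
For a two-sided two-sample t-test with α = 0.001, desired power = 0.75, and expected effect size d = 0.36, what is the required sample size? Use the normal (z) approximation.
n = 243 per group

Sample size formula (two-sample t-test, normal approximation):
n = 2 · ((z_{α/2} + z_β) / d)²

z_{α/2} = 3.291 (for α = 0.001, two-sided)
z_β = 0.674 (for power = 0.75)
d = 0.36

n = 2 · ((3.291 + 0.674) / 0.36)²
n = 2 · (11.014)²
n ≈ 242.62
Round up to the next whole number: n = 243 per group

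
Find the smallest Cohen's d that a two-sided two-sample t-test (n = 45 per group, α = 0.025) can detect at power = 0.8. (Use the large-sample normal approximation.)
d ≈ 0.65

Minimum detectable effect (two-sample t-test, normal approximation):
d = (z_{α/2} + z_β) / √(n/2)
d = (2.241 + 0.842) / √(45/2)
d = 3.083 / 4.743
d ≈ 0.65

By Cohen's convention (0.2 small / 0.5 medium / 0.8 large): medium effect.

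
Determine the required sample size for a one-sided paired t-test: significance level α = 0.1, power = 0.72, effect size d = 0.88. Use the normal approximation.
n = 5 pairs

Sample size formula (paired t-test, normal approximation):
n = ((z_α + z_β) / d)²

z_α = 1.282 (for α = 0.1, one-sided)
z_β = 0.583 (for power = 0.72)
d = 0.88

n = ((1.282 + 0.583) / 0.88)²
n = (2.119)²
n ≈ 4.49
Round up to the next whole number: n = 5 pairs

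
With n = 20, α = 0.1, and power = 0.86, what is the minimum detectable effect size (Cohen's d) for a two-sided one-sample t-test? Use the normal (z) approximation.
d ≈ 0.61

Minimum detectable effect (one-sample t-test, normal approximation):
d = (z_{α/2} + z_β) / √n
d = (1.645 + 1.080) / √20
d = 2.725 / 4.472
d ≈ 0.61

By Cohen's convention (0.2 small / 0.5 medium / 0.8 large): medium effect.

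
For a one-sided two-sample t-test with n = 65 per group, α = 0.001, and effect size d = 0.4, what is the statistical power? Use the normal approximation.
Power ≈ 0.21

Power calculation (two-sample t-test, normal approximation):
z_β = d · √(n/2) - z_α
z_β = 0.4 · √(65/2) - 3.090
z_β = 0.4 · 5.701 - 3.090
z_β = -0.810

Power = Φ(z_β) = Φ(-0.810) ≈ 0.209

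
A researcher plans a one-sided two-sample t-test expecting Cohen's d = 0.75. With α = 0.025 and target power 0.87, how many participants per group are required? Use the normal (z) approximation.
n = 34 per group

Sample size formula (two-sample t-test, normal approximation):
n = 2 · ((z_α + z_β) / d)²

z_α = 1.960 (for α = 0.025, one-sided)
z_β = 1.126 (for power = 0.87)
d = 0.75

n = 2 · ((1.960 + 1.126) / 0.75)²
n = 2 · (4.115)²
n ≈ 33.87
Round up to the next whole number: n = 34 per group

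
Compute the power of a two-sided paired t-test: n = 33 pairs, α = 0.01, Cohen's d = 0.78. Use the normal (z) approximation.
Power ≈ 0.97

Power calculation (paired t-test, normal approximation):
z_β = d · √n - z_{α/2}
z_β = 0.78 · √33 - 2.576
z_β = 0.78 · 5.745 - 2.576
z_β = 1.905

Power = Φ(z_β) = Φ(1.905) ≈ 0.972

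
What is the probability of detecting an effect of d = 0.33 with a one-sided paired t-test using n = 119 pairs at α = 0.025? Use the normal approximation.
Power ≈ 0.95

Power calculation (paired t-test, normal approximation):
z_β = d · √n - z_α
z_β = 0.33 · √119 - 1.960
z_β = 0.33 · 10.909 - 1.960
z_β = 1.640

Power = Φ(z_β) = Φ(1.640) ≈ 0.949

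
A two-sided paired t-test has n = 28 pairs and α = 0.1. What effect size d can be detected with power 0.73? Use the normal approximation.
d ≈ 0.43

Minimum detectable effect (paired t-test, normal approximation):
d = (z_{α/2} + z_β) / √n
d = (1.645 + 0.613) / √28
d = 2.258 / 5.292
d ≈ 0.43

By Cohen's convention (0.2 small / 0.5 medium / 0.8 large): small effect.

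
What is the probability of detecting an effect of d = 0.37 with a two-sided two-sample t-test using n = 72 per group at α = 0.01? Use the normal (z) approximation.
Power ≈ 0.36

Power calculation (two-sample t-test, normal approximation):
z_β = d · √(n/2) - z_{α/2}
z_β = 0.37 · √(72/2) - 2.576
z_β = 0.37 · 6.000 - 2.576
z_β = -0.356

Power = Φ(z_β) = Φ(-0.356) ≈ 0.361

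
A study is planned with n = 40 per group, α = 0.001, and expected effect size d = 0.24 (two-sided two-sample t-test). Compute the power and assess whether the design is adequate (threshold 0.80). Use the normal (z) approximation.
Power ≈ 0.01; the study is underpowered (power < 0.80)

Power calculation (two-sample t-test, normal approximation):
z_β = d · √(n/2) - z_{α/2}
z_β = 0.24 · √(40/2) - 3.291
z_β = 0.24 · 4.472 - 3.291
z_β = -2.217

Power = Φ(z_β) = Φ(-2.217) ≈ 0.013

Effect size d = 0.24 is small by Cohen's convention (0.2/0.5/0.8).

Threshold: power ≥ 0.80 is conventionally adequate.
Power ≈ 0.01 → the study is underpowered (power < 0.80).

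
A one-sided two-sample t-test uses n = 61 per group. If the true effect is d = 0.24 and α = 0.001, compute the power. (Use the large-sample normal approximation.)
Power ≈ 0.04

Power calculation (two-sample t-test, normal approximation):
z_β = d · √(n/2) - z_α
z_β = 0.24 · √(61/2) - 3.090
z_β = 0.24 · 5.523 - 3.090
z_β = -1.765

Power = Φ(z_β) = Φ(-1.765) ≈ 0.039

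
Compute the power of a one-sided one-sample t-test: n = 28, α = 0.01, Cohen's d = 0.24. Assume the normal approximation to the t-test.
Power ≈ 0.15

Power calculation (one-sample t-test, normal approximation):
z_β = d · √n - z_α
z_β = 0.24 · √28 - 2.326
z_β = 0.24 · 5.292 - 2.326
z_β = -1.056

Power = Φ(z_β) = Φ(-1.056) ≈ 0.145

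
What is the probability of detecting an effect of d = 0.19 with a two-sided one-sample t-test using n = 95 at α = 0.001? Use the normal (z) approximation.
Power ≈ 0.08

Power calculation (one-sample t-test, normal approximation):
z_β = d · √n - z_{α/2}
z_β = 0.19 · √95 - 3.291
z_β = 0.19 · 9.747 - 3.291
z_β = -1.439

Power = Φ(z_β) = Φ(-1.439) ≈ 0.075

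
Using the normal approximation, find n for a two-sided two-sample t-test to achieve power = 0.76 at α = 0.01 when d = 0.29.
n = 257 per group

Sample size formula (two-sample t-test, normal approximation):
n = 2 · ((z_{α/2} + z_β) / d)²

z_{α/2} = 2.576 (for α = 0.01, two-sided)
z_β = 0.706 (for power = 0.76)
d = 0.29

n = 2 · ((2.576 + 0.706) / 0.29)²
n = 2 · (11.317)²
n ≈ 256.15
Round up to the next whole number: n = 257 per group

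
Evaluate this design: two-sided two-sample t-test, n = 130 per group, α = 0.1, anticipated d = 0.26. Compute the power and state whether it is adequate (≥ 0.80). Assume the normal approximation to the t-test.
Power ≈ 0.67; the study is underpowered (power < 0.80)

Power calculation (two-sample t-test, normal approximation):
z_β = d · √(n/2) - z_{α/2}
z_β = 0.26 · √(130/2) - 1.645
z_β = 0.26 · 8.062 - 1.645
z_β = 0.451

Power = Φ(z_β) = Φ(0.451) ≈ 0.674

Effect size d = 0.26 is small by Cohen's convention (0.2/0.5/0.8).

Threshold: power ≥ 0.80 is conventionally adequate.
Power ≈ 0.67 → the study is underpowered (power < 0.80).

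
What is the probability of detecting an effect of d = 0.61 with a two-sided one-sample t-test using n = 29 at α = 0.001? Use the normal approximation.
Power ≈ 0.50

Power calculation (one-sample t-test, normal approximation):
z_β = d · √n - z_{α/2}
z_β = 0.61 · √29 - 3.291
z_β = 0.61 · 5.385 - 3.291
z_β = -0.006

Power = Φ(z_β) = Φ(-0.006) ≈ 0.498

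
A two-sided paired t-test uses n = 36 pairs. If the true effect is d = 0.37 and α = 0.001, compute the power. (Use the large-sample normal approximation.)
Power ≈ 0.14

Power calculation (paired t-test, normal approximation):
z_β = d · √n - z_{α/2}
z_β = 0.37 · √36 - 3.291
z_β = 0.37 · 6.000 - 3.291
z_β = -1.071

Power = Φ(z_β) = Φ(-1.071) ≈ 0.142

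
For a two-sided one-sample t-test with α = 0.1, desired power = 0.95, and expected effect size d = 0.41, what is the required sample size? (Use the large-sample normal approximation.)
n = 65

Sample size formula (one-sample t-test, normal approximation):
n = ((z_{α/2} + z_β) / d)²

z_{α/2} = 1.645 (for α = 0.1, two-sided)
z_β = 1.645 (for power = 0.95)
d = 0.41

n = ((1.645 + 1.645) / 0.41)²
n = (8.024)²
n ≈ 64.38
Round up to the next whole number: n = 65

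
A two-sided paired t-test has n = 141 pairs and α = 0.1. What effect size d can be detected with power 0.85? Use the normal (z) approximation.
d ≈ 0.23

Minimum detectable effect (paired t-test, normal approximation):
d = (z_{α/2} + z_β) / √n
d = (1.645 + 1.036) / √141
d = 2.681 / 11.874
d ≈ 0.23

By Cohen's convention (0.2 small / 0.5 medium / 0.8 large): small effect.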